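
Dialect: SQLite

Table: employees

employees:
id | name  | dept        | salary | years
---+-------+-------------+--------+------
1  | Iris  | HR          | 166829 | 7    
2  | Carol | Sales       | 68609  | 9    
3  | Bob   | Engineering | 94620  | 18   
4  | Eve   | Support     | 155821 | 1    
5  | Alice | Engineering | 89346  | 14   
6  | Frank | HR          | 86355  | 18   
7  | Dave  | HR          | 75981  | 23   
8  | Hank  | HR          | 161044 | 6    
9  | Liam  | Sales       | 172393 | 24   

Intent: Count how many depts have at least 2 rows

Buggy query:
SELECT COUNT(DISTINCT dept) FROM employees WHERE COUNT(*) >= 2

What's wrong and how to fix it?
Bug: COUNT(*) cannot appear in WHERE; the per-group count doesn't exist yet

Fix: Use a subquery that GROUPs and filters with HAVING, then count its rows

Corrected query:
SELECT COUNT(*) FROM (SELECT dept FROM employees GROUP BY dept HAVING COUNT(*) >= 2)

Result:
COUNT(*)
--------
3       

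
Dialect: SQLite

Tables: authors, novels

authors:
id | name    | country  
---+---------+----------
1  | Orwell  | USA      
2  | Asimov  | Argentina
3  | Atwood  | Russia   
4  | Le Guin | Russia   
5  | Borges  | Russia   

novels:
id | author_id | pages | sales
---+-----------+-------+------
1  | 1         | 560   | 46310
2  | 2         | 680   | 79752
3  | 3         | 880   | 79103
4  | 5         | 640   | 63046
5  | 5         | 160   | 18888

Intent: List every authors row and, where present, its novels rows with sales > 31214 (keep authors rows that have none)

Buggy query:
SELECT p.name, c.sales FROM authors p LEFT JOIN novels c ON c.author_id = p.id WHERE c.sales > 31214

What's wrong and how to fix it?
Bug: Filtering c.sales in WHERE discards the NULL rows produced by LEFT JOIN, turning it into an inner join

Fix: Move the right-table condition into the ON clause so unmatched parents are kept

Corrected query:
SELECT p.name, c.sales FROM authors p LEFT JOIN novels c ON c.author_id = p.id AND c.sales > 31214

Result:
name    | sales
--------+------
Orwell  | 46310
Asimov  | 79752
Atwood  | 79103
Le Guin | NULL 
Borges  | 63046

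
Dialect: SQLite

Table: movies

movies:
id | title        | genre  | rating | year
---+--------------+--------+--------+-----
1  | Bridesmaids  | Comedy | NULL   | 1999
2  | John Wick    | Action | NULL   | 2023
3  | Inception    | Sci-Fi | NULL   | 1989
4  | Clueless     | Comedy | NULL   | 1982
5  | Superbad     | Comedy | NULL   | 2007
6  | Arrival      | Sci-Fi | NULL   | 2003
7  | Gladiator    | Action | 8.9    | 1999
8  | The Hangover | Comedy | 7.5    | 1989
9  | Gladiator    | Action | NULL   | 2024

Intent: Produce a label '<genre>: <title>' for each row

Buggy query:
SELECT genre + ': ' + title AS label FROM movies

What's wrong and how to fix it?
Bug: '+' is numeric addition; on text columns SQLite converts them to 0 instead of concatenating

Fix: Replace + with || to concatenate text

Corrected query:
SELECT genre || ': ' || title AS label FROM movies

Result:
label               
--------------------
Comedy: Bridesmaids 
Action: John Wick   
Sci-Fi: Inception   
Comedy: Clueless    
Comedy: Superbad    
Sci-Fi: Arrival     
Action: Gladiator   
Comedy: The Hangover
Action: Gladiator   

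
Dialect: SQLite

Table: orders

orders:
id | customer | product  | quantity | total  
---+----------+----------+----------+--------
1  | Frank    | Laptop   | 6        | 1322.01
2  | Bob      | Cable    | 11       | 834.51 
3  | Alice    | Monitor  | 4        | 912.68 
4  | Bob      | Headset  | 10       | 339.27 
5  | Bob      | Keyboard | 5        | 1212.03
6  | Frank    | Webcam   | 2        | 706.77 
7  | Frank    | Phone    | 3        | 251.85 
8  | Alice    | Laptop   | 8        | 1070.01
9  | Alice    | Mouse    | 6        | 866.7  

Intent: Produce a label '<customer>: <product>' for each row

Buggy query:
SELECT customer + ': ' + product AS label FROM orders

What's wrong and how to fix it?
Bug: SQLite uses || for string concatenation; + coerces text to numbers (yielding 0)

Fix: Use the || operator for string concatenation

Corrected query:
SELECT customer || ': ' || product AS label FROM orders

Result:
label         
--------------
Frank: Laptop 
Bob: Cable    
Alice: Monitor
Bob: Headset  
Bob: Keyboard 
Frank: Webcam 
Frank: Phone  
Alice: Laptop 
Alice: Mouse  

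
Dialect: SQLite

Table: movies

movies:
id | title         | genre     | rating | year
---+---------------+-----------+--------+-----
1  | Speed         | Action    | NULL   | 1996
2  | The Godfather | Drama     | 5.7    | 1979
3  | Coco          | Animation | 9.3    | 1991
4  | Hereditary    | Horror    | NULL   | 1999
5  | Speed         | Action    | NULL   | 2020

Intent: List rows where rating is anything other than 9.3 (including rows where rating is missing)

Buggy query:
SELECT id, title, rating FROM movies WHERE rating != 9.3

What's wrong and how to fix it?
Bug: Inequality against NULL is unknown, not true; rows with NULL are dropped

Fix: Add an explicit OR rating IS NULL to include the missing-value rows

Corrected query:
SELECT id, title, rating FROM movies WHERE rating != 9.3 OR rating IS NULL

Result:
id | title         | rating
---+---------------+-------
1  | Speed         | NULL  
2  | The Godfather | 5.7   
4  | Hereditary    | NULL  
5  | Speed         | NULL  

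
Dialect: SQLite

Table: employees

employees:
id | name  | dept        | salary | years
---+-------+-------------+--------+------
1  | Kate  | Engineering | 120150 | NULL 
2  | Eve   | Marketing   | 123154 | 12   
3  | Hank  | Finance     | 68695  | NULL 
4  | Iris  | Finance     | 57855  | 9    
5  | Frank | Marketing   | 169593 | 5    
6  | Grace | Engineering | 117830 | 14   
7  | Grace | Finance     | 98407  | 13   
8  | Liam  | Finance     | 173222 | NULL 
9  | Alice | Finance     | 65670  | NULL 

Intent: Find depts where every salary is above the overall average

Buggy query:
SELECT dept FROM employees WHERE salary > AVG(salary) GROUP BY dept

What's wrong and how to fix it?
Bug: AVG() is an aggregate; it can't sit directly in WHERE

Fix: Compute the overall average in a scalar subquery and compare each group's MIN against it in HAVING

Corrected query:
SELECT dept FROM employees GROUP BY dept HAVING MIN(salary) > (SELECT AVG(salary) FROM employees)

Result:
dept       
-----------
Engineering
Marketing  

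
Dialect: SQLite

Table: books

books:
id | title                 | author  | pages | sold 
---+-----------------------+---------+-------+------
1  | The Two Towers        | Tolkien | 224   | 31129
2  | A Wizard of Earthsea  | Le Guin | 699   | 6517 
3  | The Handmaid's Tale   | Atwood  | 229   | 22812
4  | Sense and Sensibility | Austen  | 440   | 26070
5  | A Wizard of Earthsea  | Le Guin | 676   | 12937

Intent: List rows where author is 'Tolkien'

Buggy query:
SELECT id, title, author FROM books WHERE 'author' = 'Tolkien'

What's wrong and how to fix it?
Bug: 'author' in single quotes is a string literal, not the column; the comparison is literal-vs-literal and never true

Fix: Remove the quotes around the column name (or use double quotes for an identifier)

Corrected query:
SELECT id, title, author FROM books WHERE author = 'Tolkien'

Result:
id | title          | author 
---+----------------+--------
1  | The Two Towers | Tolkien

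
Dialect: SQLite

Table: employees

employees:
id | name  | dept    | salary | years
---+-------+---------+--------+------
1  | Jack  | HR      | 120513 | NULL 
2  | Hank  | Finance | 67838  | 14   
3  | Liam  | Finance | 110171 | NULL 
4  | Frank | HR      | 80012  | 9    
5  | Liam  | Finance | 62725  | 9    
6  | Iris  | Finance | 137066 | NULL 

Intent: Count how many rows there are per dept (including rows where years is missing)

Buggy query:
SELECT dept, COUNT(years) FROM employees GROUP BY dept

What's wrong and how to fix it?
Bug: COUNT(years) skips NULLs, so groups with missing years are undercounted

Fix: Use COUNT(*) to count all rows regardless of NULL

Corrected query:
SELECT dept, COUNT(*) FROM employees GROUP BY dept

Result:
dept    | COUNT(*)
--------+---------
Finance | 4       
HR      | 2       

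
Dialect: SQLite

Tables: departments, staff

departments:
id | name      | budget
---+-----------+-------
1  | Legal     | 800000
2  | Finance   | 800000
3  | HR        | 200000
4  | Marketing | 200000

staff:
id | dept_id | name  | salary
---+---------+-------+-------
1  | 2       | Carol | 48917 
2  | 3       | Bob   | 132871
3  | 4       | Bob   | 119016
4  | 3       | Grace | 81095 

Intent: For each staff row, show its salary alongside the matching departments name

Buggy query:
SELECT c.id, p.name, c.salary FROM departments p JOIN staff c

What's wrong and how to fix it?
Bug: JOIN with no ON clause produces a cartesian product; every staff row pairs with every departments row

Fix: Specify the join condition linking the foreign key to the parent id

Corrected query:
SELECT c.id, p.name, c.salary FROM departments p JOIN staff c ON c.dept_id = p.id

Result:
id | name      | salary
---+-----------+-------
1  | Finance   | 48917 
2  | HR        | 132871
3  | Marketing | 119016
4  | HR        | 81095 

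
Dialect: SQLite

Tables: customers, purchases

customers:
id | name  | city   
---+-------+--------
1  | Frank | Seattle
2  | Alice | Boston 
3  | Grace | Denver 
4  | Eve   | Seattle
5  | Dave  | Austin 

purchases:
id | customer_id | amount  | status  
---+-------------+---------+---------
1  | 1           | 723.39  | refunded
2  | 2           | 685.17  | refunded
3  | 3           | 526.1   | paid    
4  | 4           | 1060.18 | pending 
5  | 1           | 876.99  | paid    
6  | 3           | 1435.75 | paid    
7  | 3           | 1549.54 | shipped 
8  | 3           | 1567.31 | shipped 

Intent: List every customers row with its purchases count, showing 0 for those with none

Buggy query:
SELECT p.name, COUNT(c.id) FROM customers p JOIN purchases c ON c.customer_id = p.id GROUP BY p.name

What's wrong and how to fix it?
Bug: INNER JOIN drops customers rows that have no matching purchases rows

Fix: Switch to LEFT JOIN to retain unmatched parent rows

Corrected query:
SELECT p.name, COUNT(c.id) FROM customers p LEFT JOIN purchases c ON c.customer_id = p.id GROUP BY p.name

Result:
name  | COUNT(c.id)
------+------------
Alice | 1          
Dave  | 0          
Eve   | 1          
Frank | 2          
Grace | 4          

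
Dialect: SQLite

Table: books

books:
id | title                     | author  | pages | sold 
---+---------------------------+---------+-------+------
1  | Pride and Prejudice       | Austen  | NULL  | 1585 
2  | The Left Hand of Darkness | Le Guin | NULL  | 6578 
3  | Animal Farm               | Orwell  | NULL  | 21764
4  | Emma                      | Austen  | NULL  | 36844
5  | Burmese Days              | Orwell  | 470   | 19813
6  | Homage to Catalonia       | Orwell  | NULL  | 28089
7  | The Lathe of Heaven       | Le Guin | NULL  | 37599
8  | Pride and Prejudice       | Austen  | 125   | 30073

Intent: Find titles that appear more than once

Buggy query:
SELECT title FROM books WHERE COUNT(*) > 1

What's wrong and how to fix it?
Bug: COUNT(*) is an aggregate and cannot be used in WHERE

Fix: GROUP BY title, then filter groups with HAVING COUNT(*) > 1

Corrected query:
SELECT title FROM books GROUP BY title HAVING COUNT(*) > 1

Result:
title              
-------------------
Pride and Prejudice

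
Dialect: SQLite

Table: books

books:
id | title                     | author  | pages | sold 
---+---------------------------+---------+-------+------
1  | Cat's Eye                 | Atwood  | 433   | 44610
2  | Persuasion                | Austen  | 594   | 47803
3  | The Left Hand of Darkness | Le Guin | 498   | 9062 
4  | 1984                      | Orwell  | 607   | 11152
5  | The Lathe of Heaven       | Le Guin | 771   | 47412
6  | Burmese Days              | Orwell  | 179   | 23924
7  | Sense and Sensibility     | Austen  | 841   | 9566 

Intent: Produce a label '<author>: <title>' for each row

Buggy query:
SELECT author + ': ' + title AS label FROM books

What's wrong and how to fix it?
Bug: SQLite uses || for string concatenation; + coerces text to numbers (yielding 0)

Fix: Replace + with || to concatenate text

Corrected query:
SELECT author || ': ' || title AS label FROM books

Result:
label                             
----------------------------------
Atwood: Cat's Eye                 
Austen: Persuasion                
Le Guin: The Left Hand of Darkness
Orwell: 1984                      
Le Guin: The Lathe of Heaven      
Orwell: Burmese Days              
Austen: Sense and Sensibility     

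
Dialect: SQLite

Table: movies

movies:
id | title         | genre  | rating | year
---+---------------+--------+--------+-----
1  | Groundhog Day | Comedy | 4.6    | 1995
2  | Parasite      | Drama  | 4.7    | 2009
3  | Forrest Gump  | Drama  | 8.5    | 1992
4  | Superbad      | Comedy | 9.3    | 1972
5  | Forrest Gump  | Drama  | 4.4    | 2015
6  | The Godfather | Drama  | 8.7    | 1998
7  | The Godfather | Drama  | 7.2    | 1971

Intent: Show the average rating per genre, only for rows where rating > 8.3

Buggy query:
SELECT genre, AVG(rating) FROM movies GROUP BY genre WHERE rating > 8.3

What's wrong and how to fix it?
Bug: Row-level WHERE must come before GROUP BY in the clause order

Fix: Place WHERE between FROM and GROUP BY

Corrected query:
SELECT genre, AVG(rating) FROM movies WHERE rating > 8.3 GROUP BY genre

Result:
genre  | AVG(rating)
-------+------------
Comedy | 9.3        
Drama  | 8.6        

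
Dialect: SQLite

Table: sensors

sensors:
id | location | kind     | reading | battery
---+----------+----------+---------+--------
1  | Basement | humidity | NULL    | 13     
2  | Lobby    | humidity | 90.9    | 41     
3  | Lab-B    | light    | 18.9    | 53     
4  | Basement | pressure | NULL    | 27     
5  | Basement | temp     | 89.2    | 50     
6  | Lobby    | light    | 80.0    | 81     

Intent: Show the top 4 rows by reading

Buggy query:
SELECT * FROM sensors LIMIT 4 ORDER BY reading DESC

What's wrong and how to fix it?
Bug: LIMIT must come after ORDER BY

Fix: Sort with ORDER BY, then apply LIMIT

Corrected query:
SELECT * FROM sensors ORDER BY reading DESC LIMIT 4

Result:
id | location | kind     | reading | battery
---+----------+----------+---------+--------
2  | Lobby    | humidity | 90.9    | 41     
5  | Basement | temp     | 89.2    | 50     
6  | Lobby    | light    | 80      | 81     
3  | Lab-B    | light    | 18.9    | 53     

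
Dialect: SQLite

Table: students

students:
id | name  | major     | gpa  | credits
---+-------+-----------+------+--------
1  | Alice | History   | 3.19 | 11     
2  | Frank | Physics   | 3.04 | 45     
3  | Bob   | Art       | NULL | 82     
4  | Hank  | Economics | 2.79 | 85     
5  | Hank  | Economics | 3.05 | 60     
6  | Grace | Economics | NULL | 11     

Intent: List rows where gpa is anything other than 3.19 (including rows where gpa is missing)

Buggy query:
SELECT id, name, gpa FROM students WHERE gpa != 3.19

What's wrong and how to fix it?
Bug: 'gpa != 3.19' is unknown when gpa is NULL, so NULL rows are silently excluded

Fix: Add an explicit OR gpa IS NULL to include the missing-value rows

Corrected query:
SELECT id, name, gpa FROM students WHERE gpa != 3.19 OR gpa IS NULL

Result:
id | name  | gpa 
---+-------+-----
2  | Frank | 3.04
3  | Bob   | NULL
4  | Hank  | 2.79
5  | Hank  | 3.05
6  | Grace | NULL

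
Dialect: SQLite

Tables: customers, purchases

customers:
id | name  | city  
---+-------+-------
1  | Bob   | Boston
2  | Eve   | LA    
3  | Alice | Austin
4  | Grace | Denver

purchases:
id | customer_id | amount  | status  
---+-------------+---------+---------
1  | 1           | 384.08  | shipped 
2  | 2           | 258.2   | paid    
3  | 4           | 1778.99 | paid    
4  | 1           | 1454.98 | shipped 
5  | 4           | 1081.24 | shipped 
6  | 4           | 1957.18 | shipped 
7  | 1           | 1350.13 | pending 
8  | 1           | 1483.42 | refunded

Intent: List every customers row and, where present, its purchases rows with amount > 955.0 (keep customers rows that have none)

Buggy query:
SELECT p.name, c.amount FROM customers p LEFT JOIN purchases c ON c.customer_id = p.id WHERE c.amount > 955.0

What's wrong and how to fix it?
Bug: A WHERE condition on the right-hand table after LEFT JOIN drops unmatched parents

Fix: Put 'c.amount > 955.0' in the JOIN's ON clause instead of WHERE

Corrected query:
SELECT p.name, c.amount FROM customers p LEFT JOIN purchases c ON c.customer_id = p.id AND c.amount > 955.0

Result:
name  | amount 
------+--------
Bob   | 1350.13
Bob   | 1454.98
Bob   | 1483.42
Eve   | NULL   
Alice | NULL   
Grace | 1081.24
Grace | 1778.99
Grace | 1957.18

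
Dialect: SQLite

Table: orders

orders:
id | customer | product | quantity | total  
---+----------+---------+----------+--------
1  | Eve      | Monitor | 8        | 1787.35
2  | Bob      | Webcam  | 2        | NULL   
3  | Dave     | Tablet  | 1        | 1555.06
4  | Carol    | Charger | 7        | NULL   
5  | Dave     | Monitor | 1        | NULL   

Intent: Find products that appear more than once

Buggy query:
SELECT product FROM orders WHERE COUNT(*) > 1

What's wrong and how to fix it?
Bug: COUNT(*) is an aggregate and cannot be used in WHERE

Fix: Group first, then use HAVING for the count condition

Corrected query:
SELECT product FROM orders GROUP BY product HAVING COUNT(*) > 1

Result:
product
-------
Monitor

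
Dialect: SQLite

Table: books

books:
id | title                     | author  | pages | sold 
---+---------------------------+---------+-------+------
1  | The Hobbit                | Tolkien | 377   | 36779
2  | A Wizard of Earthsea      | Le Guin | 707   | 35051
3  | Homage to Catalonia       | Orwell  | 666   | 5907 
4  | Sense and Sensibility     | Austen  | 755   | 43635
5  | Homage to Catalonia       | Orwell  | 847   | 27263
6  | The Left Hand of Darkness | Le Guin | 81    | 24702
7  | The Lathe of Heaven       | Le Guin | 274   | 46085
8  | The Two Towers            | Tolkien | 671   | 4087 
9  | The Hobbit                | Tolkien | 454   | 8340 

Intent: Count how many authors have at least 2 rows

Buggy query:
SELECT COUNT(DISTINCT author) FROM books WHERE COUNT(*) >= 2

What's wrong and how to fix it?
Bug: COUNT(*) cannot appear in WHERE; the per-group count doesn't exist yet

Fix: Use a subquery that GROUPs and filters with HAVING, then count its rows

Corrected query:
SELECT COUNT(*) FROM (SELECT author FROM books GROUP BY author HAVING COUNT(*) >= 2)

Result:
COUNT(*)
--------
3       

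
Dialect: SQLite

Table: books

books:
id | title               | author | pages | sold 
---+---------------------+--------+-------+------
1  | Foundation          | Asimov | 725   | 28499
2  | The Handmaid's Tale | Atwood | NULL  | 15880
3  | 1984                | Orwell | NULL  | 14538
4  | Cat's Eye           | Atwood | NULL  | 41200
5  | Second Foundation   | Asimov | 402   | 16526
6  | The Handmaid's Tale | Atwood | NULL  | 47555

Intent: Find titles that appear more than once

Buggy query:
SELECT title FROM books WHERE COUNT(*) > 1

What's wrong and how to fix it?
Bug: COUNT(*) is an aggregate and cannot be used in WHERE

Fix: Group first, then use HAVING for the count condition

Corrected query:
SELECT title FROM books GROUP BY title HAVING COUNT(*) > 1

Result:
title              
-------------------
The Handmaid's Tale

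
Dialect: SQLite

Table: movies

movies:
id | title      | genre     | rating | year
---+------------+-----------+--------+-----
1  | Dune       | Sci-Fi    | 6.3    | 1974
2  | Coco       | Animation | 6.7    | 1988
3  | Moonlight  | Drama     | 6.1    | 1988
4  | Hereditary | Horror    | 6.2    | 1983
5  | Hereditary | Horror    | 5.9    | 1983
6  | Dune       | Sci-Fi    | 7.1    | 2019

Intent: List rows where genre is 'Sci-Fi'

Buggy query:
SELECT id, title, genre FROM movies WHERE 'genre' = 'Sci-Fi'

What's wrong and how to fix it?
Bug: 'genre' in single quotes is a string literal, not the column; the comparison is literal-vs-literal and never true

Fix: Remove the quotes around the column name (or use double quotes for an identifier)

Corrected query:
SELECT id, title, genre FROM movies WHERE genre = 'Sci-Fi'

Result:
id | title | genre 
---+-------+-------
1  | Dune  | Sci-Fi
6  | Dune  | Sci-Fi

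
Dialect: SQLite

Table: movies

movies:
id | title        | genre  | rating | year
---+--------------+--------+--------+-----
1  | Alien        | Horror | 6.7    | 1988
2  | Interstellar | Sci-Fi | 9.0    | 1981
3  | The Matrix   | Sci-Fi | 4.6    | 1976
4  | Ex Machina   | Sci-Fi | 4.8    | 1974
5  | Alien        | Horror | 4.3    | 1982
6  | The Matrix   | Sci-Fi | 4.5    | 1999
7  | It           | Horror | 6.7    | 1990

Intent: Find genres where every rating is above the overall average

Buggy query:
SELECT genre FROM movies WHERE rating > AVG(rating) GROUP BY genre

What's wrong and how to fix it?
Bug: AVG() is an aggregate; it can't sit directly in WHERE

Fix: Compute the overall average in a scalar subquery and compare each group's MIN against it in HAVING

Corrected query:
SELECT genre FROM movies GROUP BY genre HAVING MIN(rating) > (SELECT AVG(rating) FROM movies)

Result:
(no rows)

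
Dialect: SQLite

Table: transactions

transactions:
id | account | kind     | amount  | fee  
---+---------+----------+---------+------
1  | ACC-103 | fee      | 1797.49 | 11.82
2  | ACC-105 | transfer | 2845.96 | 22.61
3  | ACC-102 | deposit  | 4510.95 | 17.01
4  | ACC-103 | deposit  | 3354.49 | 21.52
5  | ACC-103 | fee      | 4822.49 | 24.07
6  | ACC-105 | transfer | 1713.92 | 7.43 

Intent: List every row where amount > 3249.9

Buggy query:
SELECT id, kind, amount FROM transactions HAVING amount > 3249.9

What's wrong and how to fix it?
Bug: This is a non-aggregate query (no GROUP BY, no aggregates), so in SQLite the HAVING clause is invalid here; a row-level condition belongs in WHERE

Fix: Replace HAVING with WHERE since the condition applies to individual rows

Corrected query:
SELECT id, kind, amount FROM transactions WHERE amount > 3249.9

Result:
id | kind    | amount 
---+---------+--------
3  | deposit | 4510.95
4  | deposit | 3354.49
5  | fee     | 4822.49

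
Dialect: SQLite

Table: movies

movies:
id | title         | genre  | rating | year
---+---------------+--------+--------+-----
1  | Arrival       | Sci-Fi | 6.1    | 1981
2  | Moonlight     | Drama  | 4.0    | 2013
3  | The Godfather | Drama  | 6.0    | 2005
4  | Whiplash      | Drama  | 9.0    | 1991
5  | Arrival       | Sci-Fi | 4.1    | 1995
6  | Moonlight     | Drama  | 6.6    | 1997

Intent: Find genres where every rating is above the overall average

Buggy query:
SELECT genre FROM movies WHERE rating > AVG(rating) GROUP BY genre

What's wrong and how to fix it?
Bug: AVG() is an aggregate; it can't sit directly in WHERE

Fix: Compute the overall average in a scalar subquery and compare each group's MIN against it in HAVING

Corrected query:
SELECT genre FROM movies GROUP BY genre HAVING MIN(rating) > (SELECT AVG(rating) FROM movies)

Result:
(no rows)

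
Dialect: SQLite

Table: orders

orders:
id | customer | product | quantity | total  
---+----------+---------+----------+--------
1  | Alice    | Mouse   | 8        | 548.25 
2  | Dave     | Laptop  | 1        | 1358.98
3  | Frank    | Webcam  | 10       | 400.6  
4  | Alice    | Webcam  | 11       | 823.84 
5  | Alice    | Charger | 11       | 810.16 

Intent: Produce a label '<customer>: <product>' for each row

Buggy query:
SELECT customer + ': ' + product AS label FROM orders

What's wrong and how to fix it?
Bug: SQLite uses || for string concatenation; + coerces text to numbers (yielding 0)

Fix: Use the || operator for string concatenation

Corrected query:
SELECT customer || ': ' || product AS label FROM orders

Result:
label         
--------------
Alice: Mouse  
Dave: Laptop  
Frank: Webcam 
Alice: Webcam 
Alice: Charger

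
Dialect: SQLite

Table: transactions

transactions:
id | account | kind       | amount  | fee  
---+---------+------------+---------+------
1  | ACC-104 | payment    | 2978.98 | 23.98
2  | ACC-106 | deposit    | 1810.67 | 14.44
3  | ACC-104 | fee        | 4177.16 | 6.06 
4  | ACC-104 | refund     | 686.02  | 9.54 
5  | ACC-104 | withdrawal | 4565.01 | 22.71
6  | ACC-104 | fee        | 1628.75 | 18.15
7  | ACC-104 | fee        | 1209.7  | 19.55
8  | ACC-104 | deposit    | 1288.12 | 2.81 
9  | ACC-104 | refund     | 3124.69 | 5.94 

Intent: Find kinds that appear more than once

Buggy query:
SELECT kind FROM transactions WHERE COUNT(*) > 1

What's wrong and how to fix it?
Bug: COUNT(*) is an aggregate and cannot be used in WHERE

Fix: GROUP BY kind, then filter groups with HAVING COUNT(*) > 1

Corrected query:
SELECT kind FROM transactions GROUP BY kind HAVING COUNT(*) > 1

Result:
kind   
-------
deposit
fee    
refund 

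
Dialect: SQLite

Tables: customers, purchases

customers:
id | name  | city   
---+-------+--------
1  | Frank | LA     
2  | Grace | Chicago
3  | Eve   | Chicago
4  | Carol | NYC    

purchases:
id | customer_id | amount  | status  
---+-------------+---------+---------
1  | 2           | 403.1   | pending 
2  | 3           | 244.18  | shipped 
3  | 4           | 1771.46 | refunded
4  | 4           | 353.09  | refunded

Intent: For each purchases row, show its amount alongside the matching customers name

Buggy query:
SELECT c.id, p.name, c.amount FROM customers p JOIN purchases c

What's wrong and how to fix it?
Bug: JOIN with no ON clause produces a cartesian product; every purchases row pairs with every customers row

Fix: Add ON c.customer_id = p.id to the JOIN

Corrected query:
SELECT c.id, p.name, c.amount FROM customers p JOIN purchases c ON c.customer_id = p.id

Result:
id | name  | amount 
---+-------+--------
1  | Grace | 403.1  
2  | Eve   | 244.18 
3  | Carol | 1771.46
4  | Carol | 353.09 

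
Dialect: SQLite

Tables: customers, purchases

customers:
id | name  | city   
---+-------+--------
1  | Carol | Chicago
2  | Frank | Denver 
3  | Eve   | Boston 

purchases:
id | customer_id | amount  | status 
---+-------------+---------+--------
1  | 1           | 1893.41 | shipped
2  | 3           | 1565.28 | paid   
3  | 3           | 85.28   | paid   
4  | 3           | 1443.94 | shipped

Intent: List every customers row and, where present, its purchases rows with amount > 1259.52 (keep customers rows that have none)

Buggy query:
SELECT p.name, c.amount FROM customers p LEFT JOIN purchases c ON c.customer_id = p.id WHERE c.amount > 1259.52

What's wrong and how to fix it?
Bug: A WHERE condition on the right-hand table after LEFT JOIN drops unmatched parents

Fix: Move the right-table condition into the ON clause so unmatched parents are kept

Corrected query:
SELECT p.name, c.amount FROM customers p LEFT JOIN purchases c ON c.customer_id = p.id AND c.amount > 1259.52

Result:
name  | amount 
------+--------
Carol | 1893.41
Frank | NULL   
Eve   | 1443.94
Eve   | 1565.28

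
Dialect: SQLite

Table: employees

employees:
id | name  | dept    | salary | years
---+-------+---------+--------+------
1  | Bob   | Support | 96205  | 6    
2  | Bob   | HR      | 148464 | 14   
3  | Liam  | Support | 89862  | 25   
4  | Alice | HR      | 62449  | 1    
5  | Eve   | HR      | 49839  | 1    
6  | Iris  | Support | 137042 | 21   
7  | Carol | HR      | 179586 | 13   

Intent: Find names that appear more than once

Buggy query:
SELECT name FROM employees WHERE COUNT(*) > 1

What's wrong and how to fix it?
Bug: COUNT(*) is an aggregate and cannot be used in WHERE

Fix: GROUP BY name, then filter groups with HAVING COUNT(*) > 1

Corrected query:
SELECT name FROM employees GROUP BY name HAVING COUNT(*) > 1

Result:
name
----
Bob 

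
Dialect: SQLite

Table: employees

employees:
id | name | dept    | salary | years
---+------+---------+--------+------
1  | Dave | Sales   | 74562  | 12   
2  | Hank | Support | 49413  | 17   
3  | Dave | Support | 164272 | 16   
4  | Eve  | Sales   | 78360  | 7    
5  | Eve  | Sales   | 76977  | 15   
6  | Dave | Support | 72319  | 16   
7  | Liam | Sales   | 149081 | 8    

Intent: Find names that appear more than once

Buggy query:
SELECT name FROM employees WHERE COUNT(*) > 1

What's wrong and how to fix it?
Bug: WHERE can't reference COUNT(*); aggregates are computed after WHERE

Fix: Group first, then use HAVING for the count condition

Corrected query:
SELECT name FROM employees GROUP BY name HAVING COUNT(*) > 1

Result:
name
----
Dave
Eve 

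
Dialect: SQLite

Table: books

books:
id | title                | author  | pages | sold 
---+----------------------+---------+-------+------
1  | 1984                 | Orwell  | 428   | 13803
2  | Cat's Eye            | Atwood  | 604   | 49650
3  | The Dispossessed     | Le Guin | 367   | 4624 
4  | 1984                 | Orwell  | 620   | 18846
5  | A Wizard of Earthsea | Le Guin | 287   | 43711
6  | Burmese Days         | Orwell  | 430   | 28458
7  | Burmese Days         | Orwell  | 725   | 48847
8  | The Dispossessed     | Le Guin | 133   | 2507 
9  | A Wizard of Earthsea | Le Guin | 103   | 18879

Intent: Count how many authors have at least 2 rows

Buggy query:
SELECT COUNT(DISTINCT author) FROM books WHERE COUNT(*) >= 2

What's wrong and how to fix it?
Bug: COUNT(*) cannot appear in WHERE; the per-group count doesn't exist yet

Fix: Group first with HAVING COUNT(*) >= 2, then COUNT the resulting groups

Corrected query:
SELECT COUNT(*) FROM (SELECT author FROM books GROUP BY author HAVING COUNT(*) >= 2)

Result:
COUNT(*)
--------
2       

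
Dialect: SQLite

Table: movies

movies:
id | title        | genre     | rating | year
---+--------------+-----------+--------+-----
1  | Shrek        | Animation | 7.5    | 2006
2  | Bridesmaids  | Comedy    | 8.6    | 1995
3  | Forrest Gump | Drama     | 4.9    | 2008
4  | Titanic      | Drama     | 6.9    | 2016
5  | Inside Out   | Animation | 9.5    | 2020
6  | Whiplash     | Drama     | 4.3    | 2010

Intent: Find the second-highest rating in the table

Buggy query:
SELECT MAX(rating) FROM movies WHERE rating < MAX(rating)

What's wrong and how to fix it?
Bug: MAX(rating) on the right of the comparison is an aggregate-in-WHERE error

Fix: Put the inner MAX in a scalar subquery

Corrected query:
SELECT MAX(rating) FROM movies WHERE rating < (SELECT MAX(rating) FROM movies)

Result:
MAX(rating)
-----------
8.6        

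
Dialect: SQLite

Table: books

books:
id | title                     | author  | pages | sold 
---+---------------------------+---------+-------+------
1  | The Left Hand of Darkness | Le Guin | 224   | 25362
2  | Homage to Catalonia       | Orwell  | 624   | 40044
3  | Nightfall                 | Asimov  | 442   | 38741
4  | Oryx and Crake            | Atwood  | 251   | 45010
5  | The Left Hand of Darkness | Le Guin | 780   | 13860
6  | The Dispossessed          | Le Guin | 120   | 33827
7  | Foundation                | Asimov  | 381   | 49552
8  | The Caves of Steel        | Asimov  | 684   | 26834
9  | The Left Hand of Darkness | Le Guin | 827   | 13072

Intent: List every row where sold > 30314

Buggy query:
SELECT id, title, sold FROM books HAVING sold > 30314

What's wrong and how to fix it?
Bug: HAVING filters the output of aggregation, but this query has no GROUP BY and no aggregate functions, so SQLite rejects it (HAVING clause on a non-aggregate query); the condition here is per row

Fix: Use WHERE for row-level filtering

Corrected query:
SELECT id, title, sold FROM books WHERE sold > 30314

Result:
id | title               | sold 
---+---------------------+------
2  | Homage to Catalonia | 40044
3  | Nightfall           | 38741
4  | Oryx and Crake      | 45010
6  | The Dispossessed    | 33827
7  | Foundation          | 49552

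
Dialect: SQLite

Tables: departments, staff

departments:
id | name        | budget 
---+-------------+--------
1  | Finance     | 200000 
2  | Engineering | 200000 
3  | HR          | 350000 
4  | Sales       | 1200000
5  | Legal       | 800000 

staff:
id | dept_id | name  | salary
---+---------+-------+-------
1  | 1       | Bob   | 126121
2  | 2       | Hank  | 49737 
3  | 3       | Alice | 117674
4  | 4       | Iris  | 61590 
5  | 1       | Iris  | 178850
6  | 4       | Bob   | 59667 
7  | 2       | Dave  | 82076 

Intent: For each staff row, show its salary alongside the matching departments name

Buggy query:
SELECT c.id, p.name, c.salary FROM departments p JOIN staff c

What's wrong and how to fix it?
Bug: JOIN with no ON clause produces a cartesian product; every staff row pairs with every departments row

Fix: Specify the join condition linking the foreign key to the parent id

Corrected query:
SELECT c.id, p.name, c.salary FROM departments p JOIN staff c ON c.dept_id = p.id

Result:
id | name        | salary
---+-------------+-------
1  | Finance     | 126121
2  | Engineering | 49737 
3  | HR          | 117674
4  | Sales       | 61590 
5  | Finance     | 178850
6  | Sales       | 59667 
7  | Engineering | 82076 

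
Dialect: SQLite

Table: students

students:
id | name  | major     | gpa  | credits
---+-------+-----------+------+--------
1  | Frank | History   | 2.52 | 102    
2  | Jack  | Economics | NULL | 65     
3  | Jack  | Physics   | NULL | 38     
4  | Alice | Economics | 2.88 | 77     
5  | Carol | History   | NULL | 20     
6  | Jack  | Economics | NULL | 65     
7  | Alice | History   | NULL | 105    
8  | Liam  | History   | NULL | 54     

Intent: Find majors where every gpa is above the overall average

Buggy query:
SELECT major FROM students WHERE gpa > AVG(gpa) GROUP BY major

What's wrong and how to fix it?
Bug: WHERE evaluates per row before aggregation, so AVG() is unavailable

Fix: Compute the overall average in a scalar subquery and compare each group's MIN against it in HAVING

Corrected query:
SELECT major FROM students GROUP BY major HAVING MIN(gpa) > (SELECT AVG(gpa) FROM students)

Result:
major    
---------
Economics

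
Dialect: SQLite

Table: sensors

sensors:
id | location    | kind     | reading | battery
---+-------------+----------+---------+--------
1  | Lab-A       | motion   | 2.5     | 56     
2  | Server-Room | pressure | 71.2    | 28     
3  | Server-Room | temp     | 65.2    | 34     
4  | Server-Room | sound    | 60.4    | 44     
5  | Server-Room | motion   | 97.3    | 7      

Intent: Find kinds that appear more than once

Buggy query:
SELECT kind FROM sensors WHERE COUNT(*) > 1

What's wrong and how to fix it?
Bug: COUNT(*) is an aggregate and cannot be used in WHERE

Fix: Group first, then use HAVING for the count condition

Corrected query:
SELECT kind FROM sensors GROUP BY kind HAVING COUNT(*) > 1

Result:
kind  
------
motion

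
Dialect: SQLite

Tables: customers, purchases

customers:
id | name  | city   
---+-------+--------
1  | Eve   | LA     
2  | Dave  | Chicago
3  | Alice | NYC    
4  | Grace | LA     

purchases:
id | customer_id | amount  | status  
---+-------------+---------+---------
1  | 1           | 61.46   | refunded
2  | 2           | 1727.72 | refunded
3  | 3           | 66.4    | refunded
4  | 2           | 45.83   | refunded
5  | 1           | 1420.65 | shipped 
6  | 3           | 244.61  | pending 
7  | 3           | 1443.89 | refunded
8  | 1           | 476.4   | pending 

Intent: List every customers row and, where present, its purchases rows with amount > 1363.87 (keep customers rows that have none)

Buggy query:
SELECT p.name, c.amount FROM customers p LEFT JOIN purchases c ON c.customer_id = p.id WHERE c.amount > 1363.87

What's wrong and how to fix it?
Bug: Filtering c.amount in WHERE discards the NULL rows produced by LEFT JOIN, turning it into an inner join

Fix: Move the right-table condition into the ON clause so unmatched parents are kept

Corrected query:
SELECT p.name, c.amount FROM customers p LEFT JOIN purchases c ON c.customer_id = p.id AND c.amount > 1363.87

Result:
name  | amount 
------+--------
Eve   | 1420.65
Dave  | 1727.72
Alice | 1443.89
Grace | NULL   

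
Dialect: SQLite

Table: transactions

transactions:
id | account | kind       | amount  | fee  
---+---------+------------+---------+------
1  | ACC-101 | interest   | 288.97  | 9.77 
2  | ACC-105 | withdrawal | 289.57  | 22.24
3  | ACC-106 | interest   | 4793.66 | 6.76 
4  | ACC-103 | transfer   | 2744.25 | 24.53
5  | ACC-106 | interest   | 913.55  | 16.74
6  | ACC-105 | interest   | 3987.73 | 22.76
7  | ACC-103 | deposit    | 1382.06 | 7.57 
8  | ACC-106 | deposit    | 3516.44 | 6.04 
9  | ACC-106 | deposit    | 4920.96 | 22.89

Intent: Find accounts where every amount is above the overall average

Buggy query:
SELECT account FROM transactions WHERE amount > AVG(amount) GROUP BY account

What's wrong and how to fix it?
Bug: AVG() is an aggregate; it can't sit directly in WHERE

Fix: Use a subquery for AVG and a HAVING MIN(...) filter so the condition holds for every row in the group

Corrected query:
SELECT account FROM transactions GROUP BY account HAVING MIN(amount) > (SELECT AVG(amount) FROM transactions)

Result:
(no rows)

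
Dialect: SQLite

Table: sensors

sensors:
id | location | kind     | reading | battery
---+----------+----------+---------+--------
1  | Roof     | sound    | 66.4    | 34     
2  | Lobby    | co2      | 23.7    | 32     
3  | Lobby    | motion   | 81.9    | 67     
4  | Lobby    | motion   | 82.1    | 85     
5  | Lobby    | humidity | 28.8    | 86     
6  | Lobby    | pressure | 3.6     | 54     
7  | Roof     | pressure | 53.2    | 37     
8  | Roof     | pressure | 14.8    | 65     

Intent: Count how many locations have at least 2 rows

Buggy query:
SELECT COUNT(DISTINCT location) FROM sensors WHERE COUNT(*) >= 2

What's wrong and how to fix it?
Bug: COUNT(*) cannot appear in WHERE; the per-group count doesn't exist yet

Fix: Use a subquery that GROUPs and filters with HAVING, then count its rows

Corrected query:
SELECT COUNT(*) FROM (SELECT location FROM sensors GROUP BY location HAVING COUNT(*) >= 2)

Result:
COUNT(*)
--------
2       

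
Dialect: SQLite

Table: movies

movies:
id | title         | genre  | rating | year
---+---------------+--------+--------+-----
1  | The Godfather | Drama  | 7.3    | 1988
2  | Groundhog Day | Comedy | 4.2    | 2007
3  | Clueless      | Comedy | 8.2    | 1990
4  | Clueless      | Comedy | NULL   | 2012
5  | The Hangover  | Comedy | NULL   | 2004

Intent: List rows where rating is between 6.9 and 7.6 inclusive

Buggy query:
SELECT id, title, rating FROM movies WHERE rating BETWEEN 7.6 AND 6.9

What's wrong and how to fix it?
Bug: The bounds are reversed; BETWEEN a AND b requires a <= b to match anything

Fix: Write BETWEEN 6.9 AND 7.6

Corrected query:
SELECT id, title, rating FROM movies WHERE rating BETWEEN 6.9 AND 7.6

Result:
id | title         | rating
---+---------------+-------
1  | The Godfather | 7.3   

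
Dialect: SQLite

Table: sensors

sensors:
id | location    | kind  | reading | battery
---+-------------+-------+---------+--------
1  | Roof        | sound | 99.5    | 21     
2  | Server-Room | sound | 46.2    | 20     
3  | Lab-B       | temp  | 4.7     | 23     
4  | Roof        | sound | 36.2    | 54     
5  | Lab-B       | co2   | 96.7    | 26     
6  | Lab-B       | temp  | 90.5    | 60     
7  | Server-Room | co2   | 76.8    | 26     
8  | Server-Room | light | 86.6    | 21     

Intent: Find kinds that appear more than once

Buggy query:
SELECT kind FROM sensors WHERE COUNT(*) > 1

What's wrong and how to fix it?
Bug: WHERE can't reference COUNT(*); aggregates are computed after WHERE

Fix: Group first, then use HAVING for the count condition

Corrected query:
SELECT kind FROM sensors GROUP BY kind HAVING COUNT(*) > 1

Result:
kind 
-----
co2  
sound
temp 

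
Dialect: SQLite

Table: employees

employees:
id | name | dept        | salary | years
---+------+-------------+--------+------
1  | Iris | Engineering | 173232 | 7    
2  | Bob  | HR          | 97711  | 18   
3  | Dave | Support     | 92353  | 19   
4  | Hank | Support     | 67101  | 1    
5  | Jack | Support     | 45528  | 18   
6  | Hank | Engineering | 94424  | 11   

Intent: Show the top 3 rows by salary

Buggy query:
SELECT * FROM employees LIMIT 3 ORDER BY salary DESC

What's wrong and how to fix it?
Bug: LIMIT must come after ORDER BY

Fix: Swap the clauses: ORDER BY first, then LIMIT

Corrected query:
SELECT * FROM employees ORDER BY salary DESC LIMIT 3

Result:
id | name | dept        | salary | years
---+------+-------------+--------+------
1  | Iris | Engineering | 173232 | 7    
2  | Bob  | HR          | 97711  | 18   
6  | Hank | Engineering | 94424  | 11   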